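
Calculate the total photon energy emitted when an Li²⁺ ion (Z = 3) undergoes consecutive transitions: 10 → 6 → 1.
121.2268 eV

The energy levels of Li²⁺ are E_n = -13.6057 × 3² / n² eV.

First transition (10 → 6):
ΔE₁ = |E_6 - E_10|
ΔE₁ = |-3.4014250000 - (-1.2245130000)| = 2.1769120 eV

Second transition (6 → 1):
ΔE₂ = |E_1 - E_6|
ΔE₂ = |-122.4513000000 - (-3.4014250000)| = 119.0498750 eV

Total energy released:
E_total = ΔE₁ + ΔE₂ = 2.1769120 + 119.0498750 = 121.2268 eV

Note: This equals the direct transition 10 → 1: 121.2268 eV ✓
Energy is conserved regardless of the path taken.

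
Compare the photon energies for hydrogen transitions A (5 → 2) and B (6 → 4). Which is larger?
5 → 2

Calculate the energy for each transition:

Transition 5 → 2:
ΔE₁ = |E_2 - E_5| = |-13.6057/2² - (-13.6057/5²)|
ΔE₁ = |-3.40142500 - (-0.54422800)| = 2.85720 eV

Transition 6 → 4:
ΔE₂ = |E_4 - E_6| = |-13.6057/4² - (-13.6057/6²)|
ΔE₂ = |-0.85035625 - (-0.37793611)| = 0.47242 eV

Since 2.85720 eV > 0.47242 eV, the transition 5 → 2 emits the more energetic photon.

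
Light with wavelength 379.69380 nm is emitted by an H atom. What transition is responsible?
n = 10 → n = 2

First, find the photon energy from the wavelength (hc = 1239.84 eV·nm):
E = hc/λ = 1239.84 eV·nm / 379.69380 nm = 3.2653680 eV

The energy levels of hydrogen satisfy E_n = -13.6057 / n² eV, so an emission n_i → n_f releases
ΔE = 13.6057 × (1/n_f² − 1/n_i²) eV.

Setting ΔE equal to the photon energy:
1/n_f² − 1/n_i² = 3.2653680 / 13.6057 = 0.24000000

Since 1/n_i² must be positive, we need 1/n_f² > 0.24000000, i.e. n_f ≤ 2. For each allowed n_f, solve n_i = (1/n_f² − 0.24000000)^(−1/2) and check whether it is a whole number:
  n_f = 1: 1/n_i² = 1.00000000 − 0.24000000 = 0.76000000 → n_i = 1.147  (not an integer) ✗
  n_f = 2: 1/n_i² = 0.25000000 − 0.24000000 = 0.01000000 → n_i = 10.000  → integer, n_i = 10 ✓

Only n_f = 2 gives an integer upper level, n_i = 10.

The transition is from n = 10 to n = 2 (emission).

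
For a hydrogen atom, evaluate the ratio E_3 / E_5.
2.777778

Using E_n = -13.6057 Z² / n² eV with Z = 1:

E_3 = -13.6057 / 3² = -13.6057 / 9 = -1.511744444444 eV
E_5 = -13.6057 / 5² = -13.6057 / 25 = -0.544228000000 eV

The ratio is:
E_3/E_5 = (-1.511744444444) / (-0.544228000000)
E_3/E_5 = (-13.6057/9) / (-13.6057/25)
E_3/E_5 = 25/9
E_3/E_5 = 2.777778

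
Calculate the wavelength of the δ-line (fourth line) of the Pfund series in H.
3295.19981 nm

The lines of a series are numbered from the longest wavelength (smallest ΔE) outward; the fourth line is the transition from n = n_f + 4 to n_f.
The Pfund series has all transitions ending at n_f = 5.

For H, the fourth line (δ-line) is the jump from n = 9 to n = 5:
E_9 = -13.6057 / 9² = -0.16797160494 eV
E_5 = -13.6057 / 5² = -0.54422800000 eV
ΔE = E_9 - E_5 = 0.37625639506 eV

λ = hc/E = 1239.84 eV·nm / 0.37625639506 eV
λ = 3295.19981 nm

This is the δ-line of the Pfund series in H.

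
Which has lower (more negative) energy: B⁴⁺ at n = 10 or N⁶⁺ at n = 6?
N⁶⁺ at n = 6 (E = -18.519 eV)

Using E_n = -13.6057 Z² / n² eV:

B⁴⁺ (Z = 5) at n = 10:
E = -13.6057 × 5² / 10² = -13.6057 × 25 / 100 = -3.401425 eV

N⁶⁺ (Z = 7) at n = 6:
E = -13.6057 × 7² / 6² = -13.6057 × 49 / 36 = -18.518869 eV

Since -18.518869 eV < -3.401425 eV,
N⁶⁺ at n = 6 is more tightly bound (requires more energy to ionize).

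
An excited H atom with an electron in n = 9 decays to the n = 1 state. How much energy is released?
13.438 eV

The energy levels are E_n = -13.6057 eV / n².

Energy at n = 9: E_9 = -13.6057 / 9² = -0.167972 eV
Energy at n = 1: E_1 = -13.6057 / 1² = -13.605700 eV

For emission (electron falling to lower state), the photon energy is:
E_photon = E_9 - E_1 = |-0.167972 - (-13.605700)|
E_photon = 13.438 eV

This energy is carried away by the emitted photon.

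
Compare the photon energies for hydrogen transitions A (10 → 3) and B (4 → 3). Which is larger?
10 → 3

Calculate the energy for each transition:

Transition 10 → 3:
ΔE₁ = |E_3 - E_10| = |-13.6057/3² - (-13.6057/10²)|
ΔE₁ = |-1.5117444444 - (-0.1360570000)| = 1.3756874 eV

Transition 4 → 3:
ΔE₂ = |E_3 - E_4| = |-13.6057/3² - (-13.6057/4²)|
ΔE₂ = |-1.5117444444 - (-0.8503562500)| = 0.6613882 eV

Since 1.3756874 eV > 0.6613882 eV, the transition 10 → 3 emits the more energetic photon.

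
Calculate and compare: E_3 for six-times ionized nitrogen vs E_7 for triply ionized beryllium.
N⁶⁺ at n = 3 (E = -74.07548 eV)

Using E_n = -13.6057 Z² / n² eV:

N⁶⁺ (Z = 7) at n = 3:
E = -13.6057 × 7² / 3² = -13.6057 × 49 / 9 = -74.07547778 eV

Be³⁺ (Z = 4) at n = 7:
E = -13.6057 × 4² / 7² = -13.6057 × 16 / 49 = -4.44267755 eV

Since -74.07547778 eV < -4.44267755 eV,
N⁶⁺ at n = 3 is more tightly bound (requires more energy to ionize).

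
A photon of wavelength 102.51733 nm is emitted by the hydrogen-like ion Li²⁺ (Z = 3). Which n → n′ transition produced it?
n = 9 → n = 3

First, find the photon energy from the wavelength (hc = 1239.84 eV·nm):
E = hc/λ = 1239.84 eV·nm / 102.51733 nm = 12.093955 eV

The energy levels of Li²⁺ satisfy E_n = -13.6057 × 3² / n² eV, so an emission n_i → n_f releases
ΔE = 13.6057 × 3² × (1/n_f² − 1/n_i²) eV.

Setting ΔE equal to the photon energy:
1/n_f² − 1/n_i² = 12.093955 / (13.6057 × 3²) = 0.098765428

Since 1/n_i² must be positive, we need 1/n_f² > 0.098765428, i.e. n_f ≤ 3. For each allowed n_f, solve n_i = (1/n_f² − 0.098765428)^(−1/2) and check whether it is a whole number:
  n_f = 1: 1/n_i² = 1.000000000 − 0.098765428 = 0.901234572 → n_i = 1.053  (not an integer) ✗
  n_f = 2: 1/n_i² = 0.250000000 − 0.098765428 = 0.151234572 → n_i = 2.571  (not an integer) ✗
  n_f = 3: 1/n_i² = 0.111111111 − 0.098765428 = 0.012345683 → n_i = 9.000  → integer, n_i = 9 ✓

Only n_f = 3 gives an integer upper level, n_i = 9.

The transition is from n = 9 to n = 3 (emission).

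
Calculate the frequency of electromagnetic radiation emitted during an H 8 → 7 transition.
1.574e+13 Hz

First, find the transition energy:
E_8 = -13.6057 / 8² = -0.21258906 eV
E_7 = -13.6057 / 7² = -0.27766735 eV
|ΔE| = |E_7 - E_8| = 0.06507829 eV

Convert to Joules: E = 0.06507829 eV × (1.602177 × 10⁻¹⁹ J/eV) = 1.04267e-20 J

Using E = hf:
f = E/h = 1.04267e-20 J / (6.62607 × 10⁻³⁴ J·s)
f = 1.574e+13 Hz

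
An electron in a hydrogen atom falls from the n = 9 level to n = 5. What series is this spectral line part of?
Pfund series

The spectral series in hydrogen are named based on the final (lower) energy level:
- Lyman series: n_final = 1 (ultraviolet)
- Balmer series: n_final = 2 (visible/near-UV)
- Paschen series: n_final = 3 (infrared)
- Brackett series: n_final = 4 (infrared)
- Pfund series: n_final = 5 (far infrared)

Since this transition ends at n = 5, it belongs to the Pfund series.

For reference, this 9 → 5 line has photon energy
ΔE = 13.6057 eV × (1/5² - 1/9²) = 0.376256395 eV,
corresponding to wavelength λ = hc/ΔE = 1239.84 eV·nm / 0.376256395 eV = 3295.200 nm in the far infrared region.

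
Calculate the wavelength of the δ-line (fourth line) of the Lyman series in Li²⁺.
10.547 nm

The lines of a series are numbered from the longest wavelength (smallest ΔE) outward; the fourth line is the transition from n = n_f + 4 to n_f.
The Lyman series has all transitions ending at n_f = 1.

For Li²⁺ (Z = 3), the fourth line (δ-line) is the jump from n = 5 to n = 1:
E_5 = -13.6057 × 3² / 5² = -4.89805 eV
E_1 = -13.6057 × 3² / 1² = -122.45130 eV
ΔE = E_5 - E_1 = 117.55325 eV

λ = hc/E = 1239.84 eV·nm / 117.55325 eV
λ = 10.547 nm

This is the δ-line of the Lyman series in Li²⁺.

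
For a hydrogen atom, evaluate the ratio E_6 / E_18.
9.00

Using E_n = -13.6057 Z² / n² eV with Z = 1:

E_6 = -13.6057 / 6² = -13.6057 / 36 = -0.37793611 eV
E_18 = -13.6057 / 18² = -13.6057 / 324 = -0.04199290 eV

The ratio is:
E_6/E_18 = (-0.37793611) / (-0.04199290)
E_6/E_18 = (-13.6057/36) / (-13.6057/324)
E_6/E_18 = 324/36
E_6/E_18 = 9.00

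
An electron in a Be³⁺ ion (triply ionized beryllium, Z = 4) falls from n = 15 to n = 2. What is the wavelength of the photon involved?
23.193965 nm

First, find the transition energy using E_n = -13.6057 Z² / n² eV:
E_15 = -13.6057 × 4² / 15² = -0.96751644 eV
E_2 = -13.6057 × 4² / 2² = -54.42280000 eV

Photon energy: |ΔE| = |E_2 - E_15| = 53.45528356 eV

Convert to wavelength using E = hc/λ with hc = 1239.84 eV·nm:
λ = hc/E = 1239.84 eV·nm / 53.45528356 eV
λ = 23.193965 nm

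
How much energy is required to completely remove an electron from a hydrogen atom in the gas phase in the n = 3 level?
1.511744 eV

The ionization energy is the energy needed to remove the electron completely (n → ∞).

For hydrogen, E_n = -13.6057 eV / n².

At n = 3: E_3 = -13.6057 / 3² = -1.511744444 eV
At n = ∞: E_∞ = 0 eV

Ionization energy = E_∞ - E_3 = 0 - (-1.511744444) = 1.511744444 eV
Ionization energy ≈ 1.511744 eV

This is also called the binding energy of the electron in state n = 3.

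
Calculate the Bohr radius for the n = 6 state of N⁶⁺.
0.2721 nm (or 2.7215 Å)

The Bohr radius formula is:
r_n = n² a₀ / Z

where a₀ = 0.0529177 nm is the Bohr radius.

For N⁶⁺ (Z = 7) at n = 6:
r_6 = 6² × 0.0529177 nm / 7
r_6 = 36 × 0.0529177 nm / 7
r_6 = 1.90504 nm / 7
r_6 = 0.2721 nm

The electron orbits at approximately 0.2721 nm from the nucleus.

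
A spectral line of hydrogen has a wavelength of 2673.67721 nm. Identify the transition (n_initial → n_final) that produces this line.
n = 13 → n = 5

First, find the photon energy from the wavelength (hc = 1239.84 eV·nm):
E = hc/λ = 1239.84 eV·nm / 2673.67721 nm = 0.46372090 eV

The energy levels of hydrogen satisfy E_n = -13.6057 / n² eV, so an emission n_i → n_f releases
ΔE = 13.6057 × (1/n_f² − 1/n_i²) eV.

Setting ΔE equal to the photon energy:
1/n_f² − 1/n_i² = 0.46372090 / 13.6057 = 0.034082840

Since 1/n_i² must be positive, we need 1/n_f² > 0.034082840, i.e. n_f ≤ 5. For each allowed n_f, solve n_i = (1/n_f² − 0.034082840)^(−1/2) and check whether it is a whole number:
  n_f = 1: 1/n_i² = 1.000000000 − 0.034082840 = 0.965917160 → n_i = 1.017  (not an integer) ✗
  n_f = 2: 1/n_i² = 0.250000000 − 0.034082840 = 0.215917160 → n_i = 2.152  (not an integer) ✗
  n_f = 3: 1/n_i² = 0.111111111 − 0.034082840 = 0.077028271 → n_i = 3.603  (not an integer) ✗
  n_f = 4: 1/n_i² = 0.062500000 − 0.034082840 = 0.028417160 → n_i = 5.932  (not an integer) ✗
  n_f = 5: 1/n_i² = 0.040000000 − 0.034082840 = 0.005917160 → n_i = 13.000  → integer, n_i = 13 ✓

Only n_f = 5 gives an integer upper level, n_i = 13.

The transition is from n = 13 to n = 5 (emission).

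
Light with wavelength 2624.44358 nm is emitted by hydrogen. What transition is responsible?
n = 6 → n = 4

First, find the photon energy from the wavelength (hc = 1239.84 eV·nm):
E = hc/λ = 1239.84 eV·nm / 2624.44358 nm = 0.47242014 eV

The energy levels of hydrogen satisfy E_n = -13.6057 / n² eV, so an emission n_i → n_f releases
ΔE = 13.6057 × (1/n_f² − 1/n_i²) eV.

Setting ΔE equal to the photon energy:
1/n_f² − 1/n_i² = 0.47242014 / 13.6057 = 0.034722222

Since 1/n_i² must be positive, we need 1/n_f² > 0.034722222, i.e. n_f ≤ 5. For each allowed n_f, solve n_i = (1/n_f² − 0.034722222)^(−1/2) and check whether it is a whole number:
  n_f = 1: 1/n_i² = 1.000000000 − 0.034722222 = 0.965277778 → n_i = 1.018  (not an integer) ✗
  n_f = 2: 1/n_i² = 0.250000000 − 0.034722222 = 0.215277778 → n_i = 2.155  (not an integer) ✗
  n_f = 3: 1/n_i² = 0.111111111 − 0.034722222 = 0.076388889 → n_i = 3.618  (not an integer) ✗
  n_f = 4: 1/n_i² = 0.062500000 − 0.034722222 = 0.027777778 → n_i = 6.000  → integer, n_i = 6 ✓
  n_f = 5: 1/n_i² = 0.040000000 − 0.034722222 = 0.005277778 → n_i = 13.765  (not an integer) ✗

Only n_f = 4 gives an integer upper level, n_i = 6.

The transition is from n = 6 to n = 4 (emission).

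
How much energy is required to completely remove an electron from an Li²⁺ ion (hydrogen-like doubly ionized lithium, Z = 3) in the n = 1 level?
122.45 eV

The ionization energy is the energy needed to remove the electron completely (n → ∞).

For a hydrogen-like ion with Z = 3, E_n = -13.6057 Z² / n² eV.

At n = 1: E_1 = -13.6057 × 3² / 1² = -122.45130 eV
At n = ∞: E_∞ = 0 eV

Ionization energy = E_∞ - E_1 = 0 - (-122.45130) = 122.45130 eV
Ionization energy ≈ 122.45 eV

This is also called the binding energy of the electron in state n = 1.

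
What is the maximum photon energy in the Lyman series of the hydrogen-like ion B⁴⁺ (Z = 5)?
340.142500 eV

The series limit corresponds to the transition from n = ∞ to n = 1.
This is the highest energy (shortest wavelength) transition in the Lyman series.

E_∞ = 0 eV
E_1 = -13.6057 × 5² / 1² = -340.142500 eV

Energy at series limit:
ΔE = E_∞ - E_1 = 0 - (-340.142500) = 340.142500 eV

This energy equals the ionization energy from the n = 1 state of B⁴⁺.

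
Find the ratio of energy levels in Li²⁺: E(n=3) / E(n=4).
1.78

Using E_n = -13.6057 Z² / n² eV with Z = 3:

E_3 = -13.6057 × 3² / 3² = -122.4513 / 9 = -13.60570000 eV
E_4 = -13.6057 × 3² / 4² = -122.4513 / 16 = -7.65320625 eV

The ratio is:
E_3/E_4 = (-13.60570000) / (-7.65320625)
E_3/E_4 = (-122.4513/9) / (-122.4513/16)
E_3/E_4 = 16/9
E_3/E_4 = 1.78
(Note: the Z² factors cancel in the ratio.)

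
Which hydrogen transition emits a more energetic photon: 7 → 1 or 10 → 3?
7 → 1

Calculate the energy for each transition:

Transition 7 → 1:
ΔE₁ = |E_1 - E_7| = |-13.6057/1² - (-13.6057/7²)|
ΔE₁ = |-13.605700000 - (-0.277667347)| = 13.328033 eV

Transition 10 → 3:
ΔE₂ = |E_3 - E_10| = |-13.6057/3² - (-13.6057/10²)|
ΔE₂ = |-1.511744444 - (-0.136057000)| = 1.375687 eV

Since 13.328033 eV > 1.375687 eV, the transition 7 → 1 emits the more energetic photon.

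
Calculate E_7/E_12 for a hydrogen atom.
2.939

Using E_n = -13.6057 Z² / n² eV with Z = 1:

E_7 = -13.6057 / 7² = -13.6057 / 49 = -0.277667347 eV
E_12 = -13.6057 / 12² = -13.6057 / 144 = -0.094484028 eV

The ratio is:
E_7/E_12 = (-0.277667347) / (-0.094484028)
E_7/E_12 = (-13.6057/49) / (-13.6057/144)
E_7/E_12 = 144/49
E_7/E_12 = 2.939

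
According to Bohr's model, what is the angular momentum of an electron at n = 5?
5.2729e-34 J·s (or 5ℏ)

In the Bohr model, angular momentum is quantized:
L = nℏ

where ℏ = h/(2π) = 1.054572e-34 J·s

For n = 5:
L = 5 × 1.054572e-34 J·s
L = 5.2729e-34 J·s

This can also be written as L = 5ℏ.
The angular momentum is an integer multiple of the reduced Planck constant.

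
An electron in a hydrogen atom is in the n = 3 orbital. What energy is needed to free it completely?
1.512 eV

The ionization energy is the energy needed to remove the electron completely (n → ∞).

For hydrogen, E_n = -13.6057 eV / n².

At n = 3: E_3 = -13.6057 / 3² = -1.511744 eV
At n = ∞: E_∞ = 0 eV

Ionization energy = E_∞ - E_3 = 0 - (-1.511744) = 1.511744 eV
Ionization energy ≈ 1.512 eV

This is also called the binding energy of the electron in state n = 3.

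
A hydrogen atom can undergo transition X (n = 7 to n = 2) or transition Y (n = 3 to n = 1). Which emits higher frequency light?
3 → 1

Calculate the energy for each transition:

Transition 7 → 2:
ΔE₁ = |E_2 - E_7| = |-13.6057/2² - (-13.6057/7²)|
ΔE₁ = |-3.401425000000 - (-0.277667346939)| = 3.123757653 eV

Transition 3 → 1:
ΔE₂ = |E_1 - E_3| = |-13.6057/1² - (-13.6057/3²)|
ΔE₂ = |-13.605700000000 - (-1.511744444444)| = 12.093955556 eV

Since 12.093955556 eV > 3.123757653 eV, the transition 3 → 1 emits the more energetic photon.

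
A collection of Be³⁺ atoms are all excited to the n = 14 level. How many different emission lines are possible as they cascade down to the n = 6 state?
36

The electron can occupy levels n = 6, 7, ..., 14 during de-excitation — that is m = 14 - 6 + 1 = 9 distinct levels.

The number of distinct spectral lines equals the number of ways to choose 2 of these m levels (each pair gives one possible emission transition):

Number of lines = m(m-1)/2 = 9×8/2 = 36

These correspond to all possible transitions between the 9 levels:
14 → 13, 14 → 12, 14 → 11, 14 → 10, 14 → 9, 14 → 8, 14 → 7, 14 → 6...

Each transition produces a photon with a unique energy (and thus wavelength). This count does not depend on Z.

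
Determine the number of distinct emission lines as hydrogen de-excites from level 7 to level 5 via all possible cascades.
3

The electron can occupy levels n = 5, 6, ..., 7 during de-excitation — that is m = 7 - 5 + 1 = 3 distinct levels.

The number of distinct spectral lines equals the number of ways to choose 2 of these m levels (each pair gives one possible emission transition):

Number of lines = m(m-1)/2 = 3×2/2 = 3

These correspond to all possible transitions between the 3 levels:
7 → 6, 7 → 5, 6 → 5

Each transition produces a photon with a unique energy (and thus wavelength). This count does not depend on Z.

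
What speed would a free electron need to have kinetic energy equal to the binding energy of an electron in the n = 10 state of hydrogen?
2.18769e+05 m/s (or 0.072974% of c)

The binding energy at n = 10 for hydrogen is:
E_10 = -13.6057/10² = -0.136057000 eV
|E_10| = 0.136057000 eV

Convert to Joules:
KE = 0.136057000 eV × (1.602177 × 10⁻¹⁹ J/eV) = 2.1798740e-20 J

Using KE = ½mv²:
v = √(2·KE/m_e)
v = √(2 × 2.1798740e-20 J / 9.10938 × 10⁻³¹ kg)
v = 2.18769e+05 m/s

This is approximately 0.072974% the speed of light.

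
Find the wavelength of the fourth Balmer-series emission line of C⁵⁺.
11.391 nm

The lines of a series are numbered from the longest wavelength (smallest ΔE) outward; the fourth line is the transition from n = n_f + 4 to n_f.
The Balmer series has all transitions ending at n_f = 2.

For C⁵⁺ (Z = 6), the fourth line (δ-line) is the jump from n = 6 to n = 2:
E_6 = -13.6057 × 6² / 6² = -13.60570 eV
E_2 = -13.6057 × 6² / 2² = -122.45130 eV
ΔE = E_6 - E_2 = 108.84560 eV

λ = hc/E = 1239.84 eV·nm / 108.84560 eV
λ = 11.391 nm

This is the δ-line of the Balmer series in C⁵⁺.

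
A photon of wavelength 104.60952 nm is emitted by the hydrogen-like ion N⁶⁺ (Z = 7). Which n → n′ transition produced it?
n = 10 → n = 6

First, find the photon energy from the wavelength (hc = 1239.84 eV·nm):
E = hc/λ = 1239.84 eV·nm / 104.60952 nm = 11.852076 eV

The energy levels of N⁶⁺ satisfy E_n = -13.6057 × 7² / n² eV, so an emission n_i → n_f releases
ΔE = 13.6057 × 7² × (1/n_f² − 1/n_i²) eV.

Setting ΔE equal to the photon energy:
1/n_f² − 1/n_i² = 11.852076 / (13.6057 × 7²) = 0.017777777

Since 1/n_i² must be positive, we need 1/n_f² > 0.017777777, i.e. n_f ≤ 7. For each allowed n_f, solve n_i = (1/n_f² − 0.017777777)^(−1/2) and check whether it is a whole number:
  n_f = 1: 1/n_i² = 1.000000000 − 0.017777777 = 0.982222223 → n_i = 1.009  (not an integer) ✗
  n_f = 2: 1/n_i² = 0.250000000 − 0.017777777 = 0.232222223 → n_i = 2.075  (not an integer) ✗
  n_f = 3: 1/n_i² = 0.111111111 − 0.017777777 = 0.093333334 → n_i = 3.273  (not an integer) ✗
  n_f = 4: 1/n_i² = 0.062500000 − 0.017777777 = 0.044722223 → n_i = 4.729  (not an integer) ✗
  n_f = 5: 1/n_i² = 0.040000000 − 0.017777777 = 0.022222223 → n_i = 6.708  (not an integer) ✗
  n_f = 6: 1/n_i² = 0.027777778 − 0.017777777 = 0.010000001 → n_i = 10.000  → integer, n_i = 10 ✓
  n_f = 7: 1/n_i² = 0.020408163 − 0.017777777 = 0.002630386 → n_i = 19.498  (not an integer) ✗

Only n_f = 6 gives an integer upper level, n_i = 10.

The transition is from n = 10 to n = 6 (emission).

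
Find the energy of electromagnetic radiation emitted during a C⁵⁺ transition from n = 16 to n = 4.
28.700 eV

The energy levels are E_n = -13.6057 Z² eV / n².

Energy at n = 16: E_16 = -13.6057 × 6² / 16² = -1.913302 eV
Energy at n = 4: E_4 = -13.6057 × 6² / 4² = -30.612825 eV

For emission (electron falling to lower state), the photon energy is:
E_photon = E_16 - E_4 = |-1.913302 - (-30.612825)|
E_photon = 28.700 eV

This energy is carried away by the emitted photon.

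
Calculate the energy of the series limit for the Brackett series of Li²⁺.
7.653 eV

The series limit corresponds to the transition from n = ∞ to n = 4.
This is the highest energy (shortest wavelength) transition in the Brackett series.

E_∞ = 0 eV
E_4 = -13.6057 × 3² / 4² = -7.653 eV

Energy at series limit:
ΔE = E_∞ - E_4 = 0 - (-7.653) = 7.653 eV

This energy equals the ionization energy from the n = 4 state of Li²⁺.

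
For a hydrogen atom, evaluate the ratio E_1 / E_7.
49.000

Using E_n = -13.6057 Z² / n² eV with Z = 1:

E_1 = -13.6057 / 1² = -13.6057 / 1 = -13.605700000 eV
E_7 = -13.6057 / 7² = -13.6057 / 49 = -0.277667347 eV

The ratio is:
E_1/E_7 = (-13.605700000) / (-0.277667347)
E_1/E_7 = (-13.6057/1) / (-13.6057/49)
E_1/E_7 = 49/1
E_1/E_7 = 49.000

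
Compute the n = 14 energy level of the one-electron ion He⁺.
-0.277667 eV

For hydrogen-like ions, the energy levels scale with Z²:
E_n = -13.6057 Z² / n² eV

For He⁺ (Z = 2) at n = 14:
E_14 = -13.6057 × 2² / 14²
E_14 = -13.6057 × 4 / 196
E_14 = -54.4228 / 196
E_14 = -0.277667 eV

The energy is 4 times more negative than hydrogen at the same n due to the stronger nuclear charge.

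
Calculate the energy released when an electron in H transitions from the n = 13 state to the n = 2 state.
3.321 eV

The energy levels are E_n = -13.6057 eV / n².

Energy at n = 13: E_13 = -13.6057 / 13² = -0.080507 eV
Energy at n = 2: E_2 = -13.6057 / 2² = -3.401425 eV

For emission (electron falling to lower state), the photon energy is:
E_photon = E_13 - E_2 = |-0.080507 - (-3.401425)|
E_photon = 3.321 eV

This energy is carried away by the emitted photon.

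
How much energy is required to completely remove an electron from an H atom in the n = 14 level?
0.0694 eV

The ionization energy is the energy needed to remove the electron completely (n → ∞).

For hydrogen, E_n = -13.6057 eV / n².

At n = 14: E_14 = -13.6057 / 14² = -0.0694168 eV
At n = ∞: E_∞ = 0 eV

Ionization energy = E_∞ - E_14 = 0 - (-0.0694168) = 0.0694168 eV
Ionization energy ≈ 0.0694 eV

This is also called the binding energy of the electron in state n = 14.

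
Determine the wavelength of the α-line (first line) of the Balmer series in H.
656.11 nm

The longest wavelength corresponds to the smallest energy transition in the series.
The Balmer series has all transitions ending at n_f = 2.

For H, the first line (α-line) is the jump from n = 3 to n = 2:
E_3 = -13.6057 / 3² = -1.511744 eV
E_2 = -13.6057 / 2² = -3.401425 eV
ΔE = E_3 - E_2 = 1.889681 eV

λ = hc/E = 1239.84 eV·nm / 1.889681 eV
λ = 656.11 nm

This is the α-line of the Balmer series in H.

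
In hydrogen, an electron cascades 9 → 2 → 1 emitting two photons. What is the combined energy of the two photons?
13.4377 eV

The energy levels of hydrogen are E_n = -13.6057 / n² eV.

First transition (9 → 2):
ΔE₁ = |E_2 - E_9|
ΔE₁ = |-3.4014250000 - (-0.1679716049)| = 3.2334534 eV

Second transition (2 → 1):
ΔE₂ = |E_1 - E_2|
ΔE₂ = |-13.6057000000 - (-3.4014250000)| = 10.2042750 eV

Total energy released:
E_total = ΔE₁ + ΔE₂ = 3.2334534 + 10.2042750 = 13.4377 eV

Note: This equals the direct transition 9 → 1: 13.4377 eV ✓
Energy is conserved regardless of the path taken.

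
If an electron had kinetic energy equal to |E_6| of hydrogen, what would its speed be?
3.64615e+05 m/s (or 0.122% of c)

The binding energy at n = 6 for hydrogen is:
E_6 = -13.6057/6² = -0.377936111 eV
|E_6| = 0.377936111 eV

Convert to Joules:
KE = 0.377936111 eV × (1.602177 × 10⁻¹⁹ J/eV) = 6.0552054e-20 J

Using KE = ½mv²:
v = √(2·KE/m_e)
v = √(2 × 6.0552054e-20 J / 9.10938 × 10⁻³¹ kg)
v = 3.64615e+05 m/s

This is approximately 0.122% the speed of light.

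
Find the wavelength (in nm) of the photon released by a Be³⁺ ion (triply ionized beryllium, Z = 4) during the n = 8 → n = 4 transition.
121.5020 nm

First, find the transition energy using E_n = -13.6057 Z² / n² eV:
E_8 = -13.6057 × 4² / 8² = -3.4014250 eV
E_4 = -13.6057 × 4² / 4² = -13.6057000 eV

Photon energy: |ΔE| = |E_4 - E_8| = 10.2042750 eV

Convert to wavelength using E = hc/λ with hc = 1239.84 eV·nm:
λ = hc/E = 1239.84 eV·nm / 10.2042750 eV
λ = 121.5020 nm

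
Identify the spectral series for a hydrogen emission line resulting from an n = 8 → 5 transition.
Pfund series

The spectral series in hydrogen are named based on the final (lower) energy level:
- Lyman series: n_final = 1 (ultraviolet)
- Balmer series: n_final = 2 (visible/near-UV)
- Paschen series: n_final = 3 (infrared)
- Brackett series: n_final = 4 (infrared)
- Pfund series: n_final = 5 (far infrared)

Since this transition ends at n = 5, it belongs to the Pfund series.

For reference, this 8 → 5 line has photon energy
ΔE = 13.6057 eV × (1/5² - 1/8²) = 0.331638938 eV,
corresponding to wavelength λ = hc/ΔE = 1239.84 eV·nm / 0.331638938 eV = 3738.524 nm in the far infrared region.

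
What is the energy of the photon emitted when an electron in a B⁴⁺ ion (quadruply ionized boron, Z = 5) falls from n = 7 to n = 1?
333.20082 eV

The energy levels are E_n = -13.6057 Z² eV / n².

Energy at n = 7: E_7 = -13.6057 × 5² / 7² = -6.94168367 eV
Energy at n = 1: E_1 = -13.6057 × 5² / 1² = -340.14250000 eV

For emission (electron falling to lower state), the photon energy is:
E_photon = E_7 - E_1 = |-6.94168367 - (-340.14250000)|
E_photon = 333.20082 eV

This energy is carried away by the emitted photon.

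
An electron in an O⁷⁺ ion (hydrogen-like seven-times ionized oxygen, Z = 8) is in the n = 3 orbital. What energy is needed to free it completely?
96.751644 eV

The ionization energy is the energy needed to remove the electron completely (n → ∞).

For a hydrogen-like ion with Z = 8, E_n = -13.6057 Z² / n² eV.

At n = 3: E_3 = -13.6057 × 8² / 3² = -96.751644444 eV
At n = ∞: E_∞ = 0 eV

Ionization energy = E_∞ - E_3 = 0 - (-96.751644444) = 96.751644444 eV
Ionization energy ≈ 96.751644 eV

This is also called the binding energy of the electron in state n = 3.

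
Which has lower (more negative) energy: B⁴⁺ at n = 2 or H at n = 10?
B⁴⁺ at n = 2 (E = -85.0356 eV)

Using E_n = -13.6057 Z² / n² eV:

B⁴⁺ (Z = 5) at n = 2:
E = -13.6057 × 5² / 2² = -13.6057 × 25 / 4 = -85.0356250 eV

H (Z = 1) at n = 10:
E = -13.6057 × 1² / 10² = -13.6057 × 1 / 100 = -0.1360570 eV

Since -85.0356250 eV < -0.1360570 eV,
B⁴⁺ at n = 2 is more tightly bound (requires more energy to ionize).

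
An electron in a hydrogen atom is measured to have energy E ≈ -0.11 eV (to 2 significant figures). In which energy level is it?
n = 11

The exact energy levels follow E_n = -13.6057 eV / n².

The measured value (-0.11 eV) is reported to only 2 significant figures, so we must test candidate n values and see which one matches to that precision.

Candidate energies:
  n = 9:  E = -13.6057/9² = -0.16797 eV
  n = 10:  E = -13.6057/10² = -0.13606 eV
  n = 11:  E = -13.6057/11² = -0.11244 eV  ← matches
  n = 12:  E = -13.6057/12² = -0.09448 eV
  n = 13:  E = -13.6057/13² = -0.08051 eV

Checking against the measurement of -0.11 eV (2 sig figs), only n = 11 agrees:
E_11 = -0.11244 eV, which rounds to -0.11 eV ✓

Therefore n = 11.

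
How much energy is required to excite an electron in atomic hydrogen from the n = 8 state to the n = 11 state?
0.100 eV

The energy levels of a hydrogen-like atom are E_n = -13.6057 eV / n².

Energy at n = 8: E_8 = -13.6057 / 8² = -0.212589 eV
Energy at n = 11: E_11 = -13.6057 / 11² = -0.112444 eV

The excitation energy is the difference:
ΔE = E_11 - E_8
ΔE = -0.112444 - (-0.212589)
ΔE = 0.100 eV

Since this is positive, energy must be absorbed (photon absorption).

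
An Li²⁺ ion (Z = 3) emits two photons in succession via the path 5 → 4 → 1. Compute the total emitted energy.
117.553 eV

The energy levels of Li²⁺ are E_n = -13.6057 × 3² / n² eV.

First transition (5 → 4):
ΔE₁ = |E_4 - E_5|
ΔE₁ = |-7.653206250 - (-4.898052000)| = 2.755154 eV

Second transition (4 → 1):
ΔE₂ = |E_1 - E_4|
ΔE₂ = |-122.451300000 - (-7.653206250)| = 114.798094 eV

Total energy released:
E_total = ΔE₁ + ΔE₂ = 2.755154 + 114.798094 = 117.553 eV

Note: This equals the direct transition 5 → 1: 117.553 eV ✓
Energy is conserved regardless of the path taken.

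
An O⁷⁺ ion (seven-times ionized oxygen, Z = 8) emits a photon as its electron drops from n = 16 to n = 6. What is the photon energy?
20.79 eV

The energy levels are E_n = -13.6057 Z² eV / n².

Energy at n = 16: E_16 = -13.6057 × 8² / 16² = -3.40143 eV
Energy at n = 6: E_6 = -13.6057 × 8² / 6² = -24.18791 eV

For emission (electron falling to lower state), the photon energy is:
E_photon = E_16 - E_6 = |-3.40143 - (-24.18791)|
E_photon = 20.79 eV

This energy is carried away by the emitted photon.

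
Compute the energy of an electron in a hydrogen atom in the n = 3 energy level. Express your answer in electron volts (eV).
-1.51174 eV

The energy levels of a hydrogen-like atom are given by:
E_n = -13.6057 eV / n²

For n = 3:
E_3 = -13.6057 eV / 3²
E_3 = -13.6057 eV / 9
E_3 = -1.51174 eV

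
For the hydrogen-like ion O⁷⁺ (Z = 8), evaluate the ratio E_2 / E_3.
2.250000

Using E_n = -13.6057 Z² / n² eV with Z = 8:

E_2 = -13.6057 × 8² / 2² = -870.7648 / 4 = -217.691200000000 eV
E_3 = -13.6057 × 8² / 3² = -870.7648 / 9 = -96.751644444444 eV

The ratio is:
E_2/E_3 = (-217.691200000000) / (-96.751644444444)
E_2/E_3 = (-870.7648/4) / (-870.7648/9)
E_2/E_3 = 9/4
E_2/E_3 = 2.250000
(Note: the Z² factors cancel in the ratio.)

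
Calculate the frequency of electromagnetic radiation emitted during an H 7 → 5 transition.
6.445e+13 Hz

First, find the transition energy:
E_7 = -13.6057 / 7² = -0.2776673 eV
E_5 = -13.6057 / 5² = -0.5442280 eV
|ΔE| = |E_5 - E_7| = 0.2665607 eV

Convert to Joules: E = 0.2665607 eV × (1.602177 × 10⁻¹⁹ J/eV) = 4.27077e-20 J

Using E = hf:
f = E/h = 4.27077e-20 J / (6.62607 × 10⁻³⁴ J·s)
f = 6.445e+13 Hz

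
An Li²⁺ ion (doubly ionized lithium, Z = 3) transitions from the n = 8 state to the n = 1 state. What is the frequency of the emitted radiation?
2.91460e+16 Hz

First, find the transition energy:
E_8 = -13.6057 × 3² / 8² = -1.913302 eV
E_1 = -13.6057 × 3² / 1² = -122.451300 eV
|ΔE| = |E_1 - E_8| = 120.537998 eV

Convert to Joules: E = 120.537998 eV × (1.602177 × 10⁻¹⁹ J/eV) = 1.9312321e-17 J

Using E = hf:
f = E/h = 1.9312321e-17 J / (6.62607 × 10⁻³⁴ J·s)
f = 2.91460e+16 Hz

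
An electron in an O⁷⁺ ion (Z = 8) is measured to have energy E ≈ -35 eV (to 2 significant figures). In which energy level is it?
n = 5

The exact energy levels follow E_n = -13.6057 Z² / n² eV with Z = 8.

The measured value (-35 eV) is reported to only 2 significant figures, so we must test candidate n values and see which one matches to that precision.

Candidate energies:
  n = 3:  E = -13.6057 × 8² / 3² = -96.75164 eV
  n = 4:  E = -13.6057 × 8² / 4² = -54.42280 eV
  n = 5:  E = -13.6057 × 8² / 5² = -34.83059 eV  ← matches
  n = 6:  E = -13.6057 × 8² / 6² = -24.18791 eV
  n = 7:  E = -13.6057 × 8² / 7² = -17.77071 eV

Checking against the measurement of -35 eV (2 sig figs), only n = 5 agrees:
E_5 = -34.83059 eV, which rounds to -35 eV ✓

Therefore n = 5.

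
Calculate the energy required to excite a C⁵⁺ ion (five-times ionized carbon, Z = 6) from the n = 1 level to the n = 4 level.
459.19 eV

The energy levels of a hydrogen-like atom are E_n = -13.6057 Z² eV / n².

Energy at n = 1: E_1 = -13.6057 × 6² / 1² = -489.80520 eV
Energy at n = 4: E_4 = -13.6057 × 6² / 4² = -30.61283 eV

The excitation energy is the difference:
ΔE = E_4 - E_1
ΔE = -30.61283 - (-489.80520)
ΔE = 459.19 eV

Since this is positive, energy must be absorbed (photon absorption).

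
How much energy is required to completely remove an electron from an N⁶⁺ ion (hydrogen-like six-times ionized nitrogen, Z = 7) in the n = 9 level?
8.231 eV

The ionization energy is the energy needed to remove the electron completely (n → ∞).

For a hydrogen-like ion with Z = 7, E_n = -13.6057 Z² / n² eV.

At n = 9: E_9 = -13.6057 × 7² / 9² = -8.230609 eV
At n = ∞: E_∞ = 0 eV

Ionization energy = E_∞ - E_9 = 0 - (-8.230609) = 8.230609 eV
Ionization energy ≈ 8.231 eV

This is also called the binding energy of the electron in state n = 9.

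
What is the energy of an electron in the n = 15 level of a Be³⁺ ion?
-0.967516 eV

For hydrogen-like ions, the energy levels scale with Z²:
E_n = -13.6057 Z² / n² eV

For Be³⁺ (Z = 4) at n = 15:
E_15 = -13.6057 × 4² / 15²
E_15 = -13.6057 × 16 / 225
E_15 = -217.6912 / 225
E_15 = -0.967516 eV

The energy is 16 times more negative than hydrogen at the same n due to the stronger nuclear charge.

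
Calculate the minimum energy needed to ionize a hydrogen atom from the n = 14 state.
0.069417 eV

The ionization energy is the energy needed to remove the electron completely (n → ∞).

For hydrogen, E_n = -13.6057 eV / n².

At n = 14: E_14 = -13.6057 / 14² = -0.069416837 eV
At n = ∞: E_∞ = 0 eV

Ionization energy = E_∞ - E_14 = 0 - (-0.069416837) = 0.069416837 eV
Ionization energy ≈ 0.069417 eV

This is also called the binding energy of the electron in state n = 14.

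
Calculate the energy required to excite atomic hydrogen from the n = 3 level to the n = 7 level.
1.2341 eV

The energy levels of a hydrogen-like atom are E_n = -13.6057 eV / n².

Energy at n = 3: E_3 = -13.6057 / 3² = -1.5117444 eV
Energy at n = 7: E_7 = -13.6057 / 7² = -0.2776673 eV

The excitation energy is the difference:
ΔE = E_7 - E_3
ΔE = -0.2776673 - (-1.5117444)
ΔE = 1.2341 eV

Since this is positive, energy must be absorbed (photon absorption).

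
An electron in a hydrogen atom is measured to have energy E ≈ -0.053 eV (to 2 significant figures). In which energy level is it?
n = 16

The exact energy levels follow E_n = -13.6057 eV / n².

The measured value (-0.053 eV) is reported to only 2 significant figures, so we must test candidate n values and see which one matches to that precision.

Candidate energies:
  n = 14:  E = -13.6057/14² = -0.06942 eV
  n = 15:  E = -13.6057/15² = -0.06047 eV
  n = 16:  E = -13.6057/16² = -0.05315 eV  ← matches
  n = 17:  E = -13.6057/17² = -0.04708 eV
  n = 18:  E = -13.6057/18² = -0.04199 eV

Checking against the measurement of -0.053 eV (2 sig figs), only n = 16 agrees:
E_16 = -0.05315 eV, which rounds to -0.053 eV ✓

Therefore n = 16.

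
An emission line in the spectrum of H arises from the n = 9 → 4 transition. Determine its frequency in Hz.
1.650e+14 Hz

First, find the transition energy:
E_9 = -13.6057 / 9² = -0.16797160 eV
E_4 = -13.6057 / 4² = -0.85035625 eV
|ΔE| = |E_4 - E_9| = 0.68238465 eV

Convert to Joules: E = 0.68238465 eV × (1.602177 × 10⁻¹⁹ J/eV) = 1.09330e-19 J

Using E = hf:
f = E/h = 1.09330e-19 J / (6.62607 × 10⁻³⁴ J·s)
f = 1.650e+14 Hz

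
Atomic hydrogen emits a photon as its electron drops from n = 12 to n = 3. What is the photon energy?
1.4173 eV

The energy levels are E_n = -13.6057 eV / n².

Energy at n = 12: E_12 = -13.6057 / 12² = -0.0944840 eV
Energy at n = 3: E_3 = -13.6057 / 3² = -1.5117444 eV

For emission (electron falling to lower state), the photon energy is:
E_photon = E_12 - E_3 = |-0.0944840 - (-1.5117444)|
E_photon = 1.4173 eV

This energy is carried away by the emitted photon.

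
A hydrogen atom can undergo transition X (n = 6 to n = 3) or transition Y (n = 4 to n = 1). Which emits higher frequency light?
4 → 1

Calculate the energy for each transition:

Transition 6 → 3:
ΔE₁ = |E_3 - E_6| = |-13.6057/3² - (-13.6057/6²)|
ΔE₁ = |-1.511744444444 - (-0.377936111111)| = 1.133808333 eV

Transition 4 → 1:
ΔE₂ = |E_1 - E_4| = |-13.6057/1² - (-13.6057/4²)|
ΔE₂ = |-13.605700000000 - (-0.850356250000)| = 12.755343750 eV

Since 12.755343750 eV > 1.133808333 eV, the transition 4 → 1 emits the more energetic photon.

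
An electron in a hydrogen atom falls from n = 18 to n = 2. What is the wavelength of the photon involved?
369.06238 nm

First, find the transition energy using E_n = -13.6057 / n² eV:
E_18 = -13.6057 / 18² = -0.041992901 eV
E_2 = -13.6057 / 2² = -3.401425000 eV

Photon energy: |ΔE| = |E_2 - E_18| = 3.359432099 eV

Convert to wavelength using E = hc/λ with hc = 1239.84 eV·nm:
λ = hc/E = 1239.84 eV·nm / 3.359432099 eV
λ = 369.06238 nm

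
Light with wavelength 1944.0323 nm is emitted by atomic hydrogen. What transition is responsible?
n = 8 → n = 4

First, find the photon energy from the wavelength (hc = 1239.84 eV·nm):
E = hc/λ = 1239.84 eV·nm / 1944.0323 nm = 0.63776718 eV

The energy levels of hydrogen satisfy E_n = -13.6057 / n² eV, so an emission n_i → n_f releases
ΔE = 13.6057 × (1/n_f² − 1/n_i²) eV.

Setting ΔE equal to the photon energy:
1/n_f² − 1/n_i² = 0.63776718 / 13.6057 = 0.046874999

Since 1/n_i² must be positive, we need 1/n_f² > 0.046874999, i.e. n_f ≤ 4. For each allowed n_f, solve n_i = (1/n_f² − 0.046874999)^(−1/2) and check whether it is a whole number:
  n_f = 1: 1/n_i² = 1.000000000 − 0.046874999 = 0.953125001 → n_i = 1.024  (not an integer) ✗
  n_f = 2: 1/n_i² = 0.250000000 − 0.046874999 = 0.203125001 → n_i = 2.219  (not an integer) ✗
  n_f = 3: 1/n_i² = 0.111111111 − 0.046874999 = 0.064236112 → n_i = 3.946  (not an integer) ✗
  n_f = 4: 1/n_i² = 0.062500000 − 0.046874999 = 0.015625001 → n_i = 8.000  → integer, n_i = 8 ✓

Only n_f = 4 gives an integer upper level, n_i = 8.

The transition is from n = 8 to n = 4 (emission).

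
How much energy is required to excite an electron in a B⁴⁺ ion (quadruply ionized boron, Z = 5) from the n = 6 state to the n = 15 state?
7.94 eV

The energy levels of a hydrogen-like atom are E_n = -13.6057 Z² eV / n².

Energy at n = 6: E_6 = -13.6057 × 5² / 6² = -9.44840 eV
Energy at n = 15: E_15 = -13.6057 × 5² / 15² = -1.51174 eV

The excitation energy is the difference:
ΔE = E_15 - E_6
ΔE = -1.51174 - (-9.44840)
ΔE = 7.94 eV

Since this is positive, energy must be absorbed (photon absorption).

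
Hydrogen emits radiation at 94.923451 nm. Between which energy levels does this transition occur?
n = 5 → n = 1

First, find the photon energy from the wavelength (hc = 1239.84 eV·nm):
E = hc/λ = 1239.84 eV·nm / 94.923451 nm = 13.061472 eV

The energy levels of hydrogen satisfy E_n = -13.6057 / n² eV, so an emission n_i → n_f releases
ΔE = 13.6057 × (1/n_f² − 1/n_i²) eV.

Setting ΔE equal to the photon energy:
1/n_f² − 1/n_i² = 13.061472 / 13.6057 = 0.96000000

Since 1/n_i² must be positive, we need 1/n_f² > 0.96000000, i.e. n_f ≤ 1. For each allowed n_f, solve n_i = (1/n_f² − 0.96000000)^(−1/2) and check whether it is a whole number:
  n_f = 1: 1/n_i² = 1.00000000 − 0.96000000 = 0.04000000 → n_i = 5.000  → integer, n_i = 5 ✓

Only n_f = 1 gives an integer upper level, n_i = 5.

The transition is from n = 5 to n = 1 (emission).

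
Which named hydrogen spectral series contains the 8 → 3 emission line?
Paschen series

The spectral series in hydrogen are named based on the final (lower) energy level:
- Lyman series: n_final = 1 (ultraviolet)
- Balmer series: n_final = 2 (visible/near-UV)
- Paschen series: n_final = 3 (infrared)
- Brackett series: n_final = 4 (infrared)
- Pfund series: n_final = 5 (far infrared)

Since this transition ends at n = 3, it belongs to the Paschen series.

For reference, this 8 → 3 line has photon energy
ΔE = 13.6057 eV × (1/3² - 1/8²) = 1.2991554 eV,
corresponding to wavelength λ = hc/ΔE = 1239.84 eV·nm / 1.2991554 eV = 954.343 nm in the infrared region.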